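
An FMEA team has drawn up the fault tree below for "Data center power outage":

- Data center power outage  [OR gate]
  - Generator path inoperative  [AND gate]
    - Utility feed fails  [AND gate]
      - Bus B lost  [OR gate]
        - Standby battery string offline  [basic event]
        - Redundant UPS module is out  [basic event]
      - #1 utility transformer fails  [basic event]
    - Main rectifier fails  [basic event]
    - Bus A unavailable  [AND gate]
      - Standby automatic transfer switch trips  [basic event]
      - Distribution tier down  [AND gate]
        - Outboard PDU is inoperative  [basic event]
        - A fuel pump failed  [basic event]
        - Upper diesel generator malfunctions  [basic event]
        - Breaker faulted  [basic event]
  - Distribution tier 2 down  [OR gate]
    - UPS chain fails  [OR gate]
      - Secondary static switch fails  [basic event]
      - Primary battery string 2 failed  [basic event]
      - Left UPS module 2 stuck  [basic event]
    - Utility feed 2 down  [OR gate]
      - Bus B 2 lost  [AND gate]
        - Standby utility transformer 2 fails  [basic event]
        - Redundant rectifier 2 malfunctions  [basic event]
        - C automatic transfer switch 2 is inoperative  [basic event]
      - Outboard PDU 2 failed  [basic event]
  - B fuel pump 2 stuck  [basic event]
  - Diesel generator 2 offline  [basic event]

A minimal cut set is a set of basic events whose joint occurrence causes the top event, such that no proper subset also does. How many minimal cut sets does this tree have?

Bus B lost [OR]: union of children's cut sets → 2 cut set(s).
Utility feed fails [AND]: one cut set from each child combined → 2 × 1 = 2 cut set(s).
Distribution tier down [AND]: one cut set from each child combined → 1 × 1 × 1 × 1 = 1 cut set(s).
Bus A unavailable [AND]: one cut set from each child combined → 1 × 1 = 1 cut set(s).
Generator path inoperative [AND]: one cut set from each child combined → 2 × 1 × 1 = 2 cut set(s).
UPS chain fails [OR]: union of children's cut sets → 3 cut set(s).
Bus B 2 lost [AND]: one cut set from each child combined → 1 × 1 × 1 = 1 cut set(s).
Utility feed 2 down [OR]: union of children's cut sets → 2 cut set(s).
Distribution tier 2 down [OR]: union of children's cut sets → 5 cut set(s).
Data center power outage [OR]: union of children's cut sets → 9 cut set(s).
Minimal cut sets: {#1 utility transformer fails, A fuel pump failed, Breaker faulted, Main rectifier fails, Outboard PDU is inoperative, Standby automatic transfer switch trips, Standby battery string offline, Upper diesel generator malfunctions}; {#1 utility transformer fails, A fuel pump failed, Breaker faulted, Main rectifier fails, Outboard PDU is inoperative, Redundant UPS module is out, Standby automatic transfer switch trips, Upper diesel generator malfunctions}; {Secondary static switch fails}; {Primary battery string 2 failed}; {Left UPS module 2 stuck}; {C automatic transfer switch 2 is inoperative, Redundant rectifier 2 malfunctions, Standby utility transformer 2 fails}; {Outboard PDU 2 failed}; {B fuel pump 2 stuck}; {Diesel generator 2 offline}.

9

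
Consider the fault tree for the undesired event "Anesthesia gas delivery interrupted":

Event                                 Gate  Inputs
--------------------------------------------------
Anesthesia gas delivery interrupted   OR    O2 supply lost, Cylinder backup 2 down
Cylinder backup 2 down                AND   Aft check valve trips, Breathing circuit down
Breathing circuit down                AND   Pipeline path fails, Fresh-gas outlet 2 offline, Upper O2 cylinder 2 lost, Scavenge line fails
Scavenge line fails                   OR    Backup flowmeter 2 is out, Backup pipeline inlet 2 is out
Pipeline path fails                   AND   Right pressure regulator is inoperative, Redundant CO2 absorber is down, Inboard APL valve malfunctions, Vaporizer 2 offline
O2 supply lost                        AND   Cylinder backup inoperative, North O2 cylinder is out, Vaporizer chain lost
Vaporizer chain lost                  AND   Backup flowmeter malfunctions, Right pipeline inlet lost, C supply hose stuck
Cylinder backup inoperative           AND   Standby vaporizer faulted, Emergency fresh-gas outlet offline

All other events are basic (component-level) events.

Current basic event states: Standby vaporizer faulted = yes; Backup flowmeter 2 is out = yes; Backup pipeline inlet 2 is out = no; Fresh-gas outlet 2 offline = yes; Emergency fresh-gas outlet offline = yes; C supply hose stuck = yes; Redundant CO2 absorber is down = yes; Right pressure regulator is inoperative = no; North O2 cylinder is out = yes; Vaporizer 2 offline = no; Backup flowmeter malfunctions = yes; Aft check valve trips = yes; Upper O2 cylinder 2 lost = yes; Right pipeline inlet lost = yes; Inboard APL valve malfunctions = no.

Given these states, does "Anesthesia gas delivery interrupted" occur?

Yes

Cylinder backup inoperative [AND]: Standby vaporizer faulted=occurs, Emergency fresh-gas outlet offline=occurs → all inputs occur → occurs.
Vaporizer chain lost [AND]: Backup flowmeter malfunctions=occurs, Right pipeline inlet lost=occurs, C supply hose stuck=occurs → all inputs occur → occurs.
O2 supply lost [AND]: Cylinder backup inoperative=occurs, North O2 cylinder is out=occurs, Vaporizer chain lost=occurs → all inputs occur → occurs.
Pipeline path fails [AND]: Right pressure regulator is inoperative=not, Redundant CO2 absorber is down=occurs, Inboard APL valve malfunctions=not, Vaporizer 2 offline=not → not all inputs occur → does not occur.
Scavenge line fails [OR]: Backup flowmeter 2 is out=occurs, Backup pipeline inlet 2 is out=not → at least one input occurs → occurs.
Breathing circuit down [AND]: Pipeline path fails=not, Fresh-gas outlet 2 offline=occurs, Upper O2 cylinder 2 lost=occurs, Scavenge line fails=occurs → not all inputs occur → does not occur.
Cylinder backup 2 down [AND]: Aft check valve trips=occurs, Breathing circuit down=not → not all inputs occur → does not occur.
Anesthesia gas delivery interrupted [OR]: O2 supply lost=occurs, Cylinder backup 2 down=not → at least one input occurs → occurs.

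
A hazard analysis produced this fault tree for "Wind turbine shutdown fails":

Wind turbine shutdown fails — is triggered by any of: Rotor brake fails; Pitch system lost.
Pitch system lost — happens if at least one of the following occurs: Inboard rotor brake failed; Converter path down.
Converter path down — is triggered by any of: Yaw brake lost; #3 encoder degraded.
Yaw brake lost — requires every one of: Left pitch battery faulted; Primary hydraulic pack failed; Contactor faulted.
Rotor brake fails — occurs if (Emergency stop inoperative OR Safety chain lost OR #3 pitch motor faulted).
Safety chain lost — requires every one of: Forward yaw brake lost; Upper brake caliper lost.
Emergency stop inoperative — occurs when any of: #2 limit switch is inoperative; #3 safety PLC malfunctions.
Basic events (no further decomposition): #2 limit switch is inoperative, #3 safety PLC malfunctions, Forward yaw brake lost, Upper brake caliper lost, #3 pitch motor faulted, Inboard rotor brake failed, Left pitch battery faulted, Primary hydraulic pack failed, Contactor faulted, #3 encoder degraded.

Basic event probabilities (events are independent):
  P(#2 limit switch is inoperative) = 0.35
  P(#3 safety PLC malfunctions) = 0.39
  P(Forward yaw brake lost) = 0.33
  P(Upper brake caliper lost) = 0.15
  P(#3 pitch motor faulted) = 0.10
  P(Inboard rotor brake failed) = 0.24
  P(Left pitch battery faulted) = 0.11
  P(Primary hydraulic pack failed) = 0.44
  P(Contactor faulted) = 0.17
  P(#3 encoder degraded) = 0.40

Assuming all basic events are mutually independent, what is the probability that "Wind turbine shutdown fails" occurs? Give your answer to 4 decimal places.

P(Emergency stop inoperative) [OR] = 1 − (1−0.35) × (1−0.39) = 0.603500
P(Safety chain lost) [AND] = 0.33 × 0.15 = 0.049500
P(Rotor brake fails) [OR] = 1 − (1−0.603500) × (1−0.049500) × (1−0.10) = 0.660814
P(Yaw brake lost) [AND] = 0.11 × 0.44 × 0.17 = 0.008228
P(Converter path down) [OR] = 1 − (1−0.008228) × (1−0.40) = 0.404937
P(Pitch system lost) [OR] = 1 − (1−0.24) × (1−0.404937) = 0.547752
P(Wind turbine shutdown fails) [OR] = 1 − (1−0.660814) × (1−0.547752) = 0.846604
Rounded to 4 decimal places: P(Wind turbine shutdown fails) ≈ 0.8466.

0.8466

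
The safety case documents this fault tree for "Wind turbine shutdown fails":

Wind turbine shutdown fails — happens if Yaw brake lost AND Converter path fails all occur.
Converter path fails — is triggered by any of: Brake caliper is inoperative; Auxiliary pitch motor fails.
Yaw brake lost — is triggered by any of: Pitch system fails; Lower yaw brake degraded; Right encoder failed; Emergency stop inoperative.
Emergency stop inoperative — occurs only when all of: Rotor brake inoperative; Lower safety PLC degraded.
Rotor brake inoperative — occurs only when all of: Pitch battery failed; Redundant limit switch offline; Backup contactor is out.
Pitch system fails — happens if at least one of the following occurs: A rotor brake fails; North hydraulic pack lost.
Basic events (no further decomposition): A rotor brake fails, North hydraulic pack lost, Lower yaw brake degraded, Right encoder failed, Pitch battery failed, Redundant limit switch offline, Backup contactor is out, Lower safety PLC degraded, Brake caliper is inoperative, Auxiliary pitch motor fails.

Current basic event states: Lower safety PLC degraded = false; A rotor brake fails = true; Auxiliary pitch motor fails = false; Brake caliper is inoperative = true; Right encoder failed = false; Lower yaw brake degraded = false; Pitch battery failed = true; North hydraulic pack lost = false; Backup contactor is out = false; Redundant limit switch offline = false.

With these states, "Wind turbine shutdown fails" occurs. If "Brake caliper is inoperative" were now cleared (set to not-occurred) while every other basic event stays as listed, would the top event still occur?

No

Counterfactual: set "Brake caliper is inoperative" to not occurred.
Pitch system fails [OR]: A rotor brake fails=occurs, North hydraulic pack lost=not → at least one input occurs → occurs.
Rotor brake inoperative [AND]: Pitch battery failed=occurs, Redundant limit switch offline=not, Backup contactor is out=not → not all inputs occur → does not occur.
Emergency stop inoperative [AND]: Rotor brake inoperative=not, Lower safety PLC degraded=not → not all inputs occur → does not occur.
Yaw brake lost [OR]: Pitch system fails=occurs, Lower yaw brake degraded=not, Right encoder failed=not, Emergency stop inoperative=not → at least one input occurs → occurs.
Converter path fails [OR]: Brake caliper is inoperative=not, Auxiliary pitch motor fails=not → no input occurs → does not occur.
Wind turbine shutdown fails [AND]: Yaw brake lost=occurs, Converter path fails=not → not all inputs occur → does not occur.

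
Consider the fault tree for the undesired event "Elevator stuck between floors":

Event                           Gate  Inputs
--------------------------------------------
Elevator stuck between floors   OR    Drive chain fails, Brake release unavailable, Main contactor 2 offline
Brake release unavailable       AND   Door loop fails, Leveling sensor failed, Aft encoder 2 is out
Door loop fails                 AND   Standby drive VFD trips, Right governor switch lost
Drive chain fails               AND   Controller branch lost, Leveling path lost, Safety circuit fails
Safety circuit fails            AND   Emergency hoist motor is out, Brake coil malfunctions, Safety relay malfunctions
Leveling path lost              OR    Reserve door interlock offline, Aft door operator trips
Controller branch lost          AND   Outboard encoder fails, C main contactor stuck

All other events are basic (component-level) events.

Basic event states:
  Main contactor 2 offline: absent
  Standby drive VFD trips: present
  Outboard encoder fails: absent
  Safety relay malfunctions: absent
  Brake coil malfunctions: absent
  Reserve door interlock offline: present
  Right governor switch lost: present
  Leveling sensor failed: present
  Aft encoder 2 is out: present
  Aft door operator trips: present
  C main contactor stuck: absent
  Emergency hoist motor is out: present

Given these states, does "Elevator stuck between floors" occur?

Yes

Controller branch lost [AND]: Outboard encoder fails=not, C main contactor stuck=not → not all inputs occur → does not occur.
Leveling path lost [OR]: Reserve door interlock offline=occurs, Aft door operator trips=occurs → at least one input occurs → occurs.
Safety circuit fails [AND]: Emergency hoist motor is out=occurs, Brake coil malfunctions=not, Safety relay malfunctions=not → not all inputs occur → does not occur.
Drive chain fails [AND]: Controller branch lost=not, Leveling path lost=occurs, Safety circuit fails=not → not all inputs occur → does not occur.
Door loop fails [AND]: Standby drive VFD trips=occurs, Right governor switch lost=occurs → all inputs occur → occurs.
Brake release unavailable [AND]: Door loop fails=occurs, Leveling sensor failed=occurs, Aft encoder 2 is out=occurs → all inputs occur → occurs.
Elevator stuck between floors [OR]: Drive chain fails=not, Brake release unavailable=occurs, Main contactor 2 offline=not → at least one input occurs → occurs.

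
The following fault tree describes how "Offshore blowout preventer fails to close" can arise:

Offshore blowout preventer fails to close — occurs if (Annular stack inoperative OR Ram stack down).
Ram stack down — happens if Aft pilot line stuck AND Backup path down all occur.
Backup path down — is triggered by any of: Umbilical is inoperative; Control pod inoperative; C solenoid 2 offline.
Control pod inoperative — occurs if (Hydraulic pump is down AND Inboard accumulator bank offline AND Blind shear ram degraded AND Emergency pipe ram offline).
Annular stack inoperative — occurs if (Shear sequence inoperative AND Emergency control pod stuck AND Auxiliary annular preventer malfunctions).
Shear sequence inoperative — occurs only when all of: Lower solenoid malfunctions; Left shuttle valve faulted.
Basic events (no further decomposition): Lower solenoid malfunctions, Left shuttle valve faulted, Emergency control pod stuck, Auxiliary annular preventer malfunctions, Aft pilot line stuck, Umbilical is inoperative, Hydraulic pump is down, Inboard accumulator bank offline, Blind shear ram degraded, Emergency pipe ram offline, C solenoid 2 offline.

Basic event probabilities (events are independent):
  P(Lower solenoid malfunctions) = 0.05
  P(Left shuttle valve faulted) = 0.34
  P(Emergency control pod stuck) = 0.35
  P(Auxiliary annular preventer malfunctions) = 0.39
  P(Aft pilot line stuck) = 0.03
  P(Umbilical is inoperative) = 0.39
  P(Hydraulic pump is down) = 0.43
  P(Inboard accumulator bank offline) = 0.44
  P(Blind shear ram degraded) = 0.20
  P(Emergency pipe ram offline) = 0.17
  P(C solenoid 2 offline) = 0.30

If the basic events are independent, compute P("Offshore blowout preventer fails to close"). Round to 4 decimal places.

P(Shear sequence inoperative) [AND] = 0.05 × 0.34 = 0.017000
P(Annular stack inoperative) [AND] = 0.017000 × 0.35 × 0.39 = 0.002321
P(Control pod inoperative) [AND] = 0.43 × 0.44 × 0.20 × 0.17 = 0.006433
P(Backup path down) [OR] = 1 − (1−0.39) × (1−0.006433) × (1−0.30) = 0.575747
P(Ram stack down) [AND] = 0.03 × 0.575747 = 0.017272
P(Offshore blowout preventer fails to close) [OR] = 1 − (1−0.002321) × (1−0.017272) = 0.019553
Rounded to 4 decimal places: P(Offshore blowout preventer fails to close) ≈ 0.0196.

0.0196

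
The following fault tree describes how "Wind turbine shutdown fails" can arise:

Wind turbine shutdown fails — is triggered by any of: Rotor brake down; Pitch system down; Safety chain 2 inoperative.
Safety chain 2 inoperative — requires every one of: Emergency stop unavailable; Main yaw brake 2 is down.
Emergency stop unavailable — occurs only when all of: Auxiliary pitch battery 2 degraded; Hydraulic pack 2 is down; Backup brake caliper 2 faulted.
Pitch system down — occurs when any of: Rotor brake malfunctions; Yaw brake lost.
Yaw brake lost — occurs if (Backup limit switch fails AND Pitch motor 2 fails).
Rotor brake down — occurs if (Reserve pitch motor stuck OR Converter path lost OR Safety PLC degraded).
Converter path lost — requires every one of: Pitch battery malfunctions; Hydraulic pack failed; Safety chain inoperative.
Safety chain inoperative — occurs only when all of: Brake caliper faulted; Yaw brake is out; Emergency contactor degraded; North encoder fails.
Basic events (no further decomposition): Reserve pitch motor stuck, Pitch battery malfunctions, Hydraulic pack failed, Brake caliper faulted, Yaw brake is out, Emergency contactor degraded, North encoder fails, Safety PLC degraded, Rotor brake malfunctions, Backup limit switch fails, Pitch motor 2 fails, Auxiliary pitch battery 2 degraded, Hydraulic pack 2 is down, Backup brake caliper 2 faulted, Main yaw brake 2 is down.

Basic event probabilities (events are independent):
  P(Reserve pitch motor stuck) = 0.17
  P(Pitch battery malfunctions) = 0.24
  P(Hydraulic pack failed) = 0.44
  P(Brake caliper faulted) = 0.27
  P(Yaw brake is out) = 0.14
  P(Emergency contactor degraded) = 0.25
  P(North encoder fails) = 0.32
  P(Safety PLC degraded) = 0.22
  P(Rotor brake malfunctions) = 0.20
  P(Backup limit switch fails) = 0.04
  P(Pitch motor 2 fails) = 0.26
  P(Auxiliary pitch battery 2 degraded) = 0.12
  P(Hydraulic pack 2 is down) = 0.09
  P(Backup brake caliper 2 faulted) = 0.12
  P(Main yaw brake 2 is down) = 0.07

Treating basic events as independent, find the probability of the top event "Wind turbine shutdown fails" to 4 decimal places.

P(Safety chain inoperative) [AND] = 0.27 × 0.14 × 0.25 × 0.32 = 0.003024
P(Converter path lost) [AND] = 0.24 × 0.44 × 0.003024 = 0.000319
P(Rotor brake down) [OR] = 1 − (1−0.17) × (1−0.000319) × (1−0.22) = 0.352807
P(Yaw brake lost) [AND] = 0.04 × 0.26 = 0.010400
P(Pitch system down) [OR] = 1 − (1−0.20) × (1−0.010400) = 0.208320
P(Emergency stop unavailable) [AND] = 0.12 × 0.09 × 0.12 = 0.001296
P(Safety chain 2 inoperative) [AND] = 0.001296 × 0.07 = 0.000091
P(Wind turbine shutdown fails) [OR] = 1 − (1−0.352807) × (1−0.208320) × (1−0.000091) = 0.487677
Rounded to 4 decimal places: P(Wind turbine shutdown fails) ≈ 0.4877.

0.4877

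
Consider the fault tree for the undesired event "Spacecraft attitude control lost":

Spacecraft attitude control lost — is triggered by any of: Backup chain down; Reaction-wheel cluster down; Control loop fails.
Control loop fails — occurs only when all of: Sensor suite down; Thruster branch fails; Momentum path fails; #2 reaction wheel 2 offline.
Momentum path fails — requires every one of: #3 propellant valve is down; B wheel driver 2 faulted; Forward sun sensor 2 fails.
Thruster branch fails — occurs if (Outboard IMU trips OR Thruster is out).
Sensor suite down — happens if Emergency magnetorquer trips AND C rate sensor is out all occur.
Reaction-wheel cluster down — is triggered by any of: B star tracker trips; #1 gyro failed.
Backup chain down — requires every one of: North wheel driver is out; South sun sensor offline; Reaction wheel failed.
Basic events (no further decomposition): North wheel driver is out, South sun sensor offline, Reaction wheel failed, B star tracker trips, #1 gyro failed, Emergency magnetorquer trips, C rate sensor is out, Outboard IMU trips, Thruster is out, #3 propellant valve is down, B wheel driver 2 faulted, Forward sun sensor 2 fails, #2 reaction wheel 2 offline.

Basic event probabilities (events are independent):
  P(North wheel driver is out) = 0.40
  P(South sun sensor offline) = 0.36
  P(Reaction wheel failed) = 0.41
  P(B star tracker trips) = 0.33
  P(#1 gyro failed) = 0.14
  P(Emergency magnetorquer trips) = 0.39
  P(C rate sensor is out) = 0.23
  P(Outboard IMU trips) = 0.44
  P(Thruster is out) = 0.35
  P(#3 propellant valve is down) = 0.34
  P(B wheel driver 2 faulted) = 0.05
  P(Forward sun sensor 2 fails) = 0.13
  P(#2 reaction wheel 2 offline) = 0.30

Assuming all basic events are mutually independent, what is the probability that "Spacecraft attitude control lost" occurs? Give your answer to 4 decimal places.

0.4578

P(Backup chain down) [AND] = 0.40 × 0.36 × 0.41 = 0.059040
P(Reaction-wheel cluster down) [OR] = 1 − (1−0.33) × (1−0.14) = 0.423800
P(Sensor suite down) [AND] = 0.39 × 0.23 = 0.089700
P(Thruster branch fails) [OR] = 1 − (1−0.44) × (1−0.35) = 0.636000
P(Momentum path fails) [AND] = 0.34 × 0.05 × 0.13 = 0.002210
P(Control loop fails) [AND] = 0.089700 × 0.636000 × 0.002210 × 0.30 = 0.000038
P(Spacecraft attitude control lost) [OR] = 1 − (1−0.059040) × (1−0.423800) × (1−0.000038) = 0.457839
Rounded to 4 decimal places: P(Spacecraft attitude control lost) ≈ 0.4578.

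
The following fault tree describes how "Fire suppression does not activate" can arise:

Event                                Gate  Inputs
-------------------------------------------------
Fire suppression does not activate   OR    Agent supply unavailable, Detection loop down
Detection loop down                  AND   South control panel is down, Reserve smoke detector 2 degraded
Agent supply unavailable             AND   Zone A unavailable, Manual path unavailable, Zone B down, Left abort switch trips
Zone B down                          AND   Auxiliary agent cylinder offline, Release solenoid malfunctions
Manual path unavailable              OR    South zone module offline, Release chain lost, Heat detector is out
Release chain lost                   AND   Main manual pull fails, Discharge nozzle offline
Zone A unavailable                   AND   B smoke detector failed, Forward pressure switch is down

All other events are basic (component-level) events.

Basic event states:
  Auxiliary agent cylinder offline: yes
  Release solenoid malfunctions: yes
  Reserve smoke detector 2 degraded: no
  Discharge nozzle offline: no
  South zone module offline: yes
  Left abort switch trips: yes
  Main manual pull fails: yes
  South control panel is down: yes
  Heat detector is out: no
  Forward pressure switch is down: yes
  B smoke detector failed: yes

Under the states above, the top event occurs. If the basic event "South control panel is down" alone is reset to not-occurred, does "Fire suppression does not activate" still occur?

Yes

Counterfactual: set "South control panel is down" to not occurred.
Zone A unavailable [AND]: B smoke detector failed=occurs, Forward pressure switch is down=occurs → all inputs occur → occurs.
Release chain lost [AND]: Main manual pull fails=occurs, Discharge nozzle offline=not → not all inputs occur → does not occur.
Manual path unavailable [OR]: South zone module offline=occurs, Release chain lost=not, Heat detector is out=not → at least one input occurs → occurs.
Zone B down [AND]: Auxiliary agent cylinder offline=occurs, Release solenoid malfunctions=occurs → all inputs occur → occurs.
Agent supply unavailable [AND]: Zone A unavailable=occurs, Manual path unavailable=occurs, Zone B down=occurs, Left abort switch trips=occurs → all inputs occur → occurs.
Detection loop down [AND]: South control panel is down=not, Reserve smoke detector 2 degraded=not → not all inputs occur → does not occur.
Fire suppression does not activate [OR]: Agent supply unavailable=occurs, Detection loop down=not → at least one input occurs → occurs.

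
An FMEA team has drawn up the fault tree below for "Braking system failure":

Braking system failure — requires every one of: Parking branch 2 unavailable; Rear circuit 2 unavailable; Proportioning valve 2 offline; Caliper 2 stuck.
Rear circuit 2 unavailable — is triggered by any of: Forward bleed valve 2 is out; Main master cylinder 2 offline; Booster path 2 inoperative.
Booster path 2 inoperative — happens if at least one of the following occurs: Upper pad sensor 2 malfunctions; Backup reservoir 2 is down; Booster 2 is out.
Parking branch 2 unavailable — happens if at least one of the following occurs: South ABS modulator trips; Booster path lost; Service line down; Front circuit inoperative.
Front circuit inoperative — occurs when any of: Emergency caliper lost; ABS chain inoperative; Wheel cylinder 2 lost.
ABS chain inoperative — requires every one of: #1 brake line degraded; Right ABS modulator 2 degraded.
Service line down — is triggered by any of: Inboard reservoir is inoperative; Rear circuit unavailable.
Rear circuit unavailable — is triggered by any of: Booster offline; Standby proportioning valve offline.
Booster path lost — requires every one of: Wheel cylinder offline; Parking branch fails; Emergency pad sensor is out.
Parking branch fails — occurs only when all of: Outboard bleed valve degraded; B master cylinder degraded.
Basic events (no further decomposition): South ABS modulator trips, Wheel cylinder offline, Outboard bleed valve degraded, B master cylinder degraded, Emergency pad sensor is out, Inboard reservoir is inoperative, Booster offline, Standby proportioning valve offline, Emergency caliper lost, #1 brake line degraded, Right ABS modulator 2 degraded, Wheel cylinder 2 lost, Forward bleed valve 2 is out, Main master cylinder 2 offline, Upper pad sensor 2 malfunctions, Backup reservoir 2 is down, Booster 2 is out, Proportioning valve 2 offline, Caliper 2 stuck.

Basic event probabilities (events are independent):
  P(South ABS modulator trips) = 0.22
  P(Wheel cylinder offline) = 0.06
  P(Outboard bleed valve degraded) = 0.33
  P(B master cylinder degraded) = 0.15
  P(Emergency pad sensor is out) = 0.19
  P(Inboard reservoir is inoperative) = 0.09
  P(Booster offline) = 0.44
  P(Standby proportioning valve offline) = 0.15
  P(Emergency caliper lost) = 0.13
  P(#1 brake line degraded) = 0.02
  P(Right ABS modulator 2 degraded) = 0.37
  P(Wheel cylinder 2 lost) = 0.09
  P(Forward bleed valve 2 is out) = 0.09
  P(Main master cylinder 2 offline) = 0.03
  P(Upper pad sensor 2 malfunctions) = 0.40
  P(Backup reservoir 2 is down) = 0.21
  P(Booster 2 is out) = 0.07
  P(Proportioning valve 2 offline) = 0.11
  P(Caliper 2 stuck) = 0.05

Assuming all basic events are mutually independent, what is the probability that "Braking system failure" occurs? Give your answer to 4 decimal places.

0.0025

P(Parking branch fails) [AND] = 0.33 × 0.15 = 0.049500
P(Booster path lost) [AND] = 0.06 × 0.049500 × 0.19 = 0.000564
P(Rear circuit unavailable) [OR] = 1 − (1−0.44) × (1−0.15) = 0.524000
P(Service line down) [OR] = 1 − (1−0.09) × (1−0.524000) = 0.566840
P(ABS chain inoperative) [AND] = 0.02 × 0.37 = 0.007400
P(Front circuit inoperative) [OR] = 1 − (1−0.13) × (1−0.007400) × (1−0.09) = 0.214159
P(Parking branch 2 unavailable) [OR] = 1 − (1−0.22) × (1−0.000564) × (1−0.566840) × (1−0.214159) = 0.734642
P(Booster path 2 inoperative) [OR] = 1 − (1−0.40) × (1−0.21) × (1−0.07) = 0.559180
P(Rear circuit 2 unavailable) [OR] = 1 − (1−0.09) × (1−0.03) × (1−0.559180) = 0.610888
P(Braking system failure) [AND] = 0.734642 × 0.610888 × 0.11 × 0.05 = 0.002468
Rounded to 4 decimal places: P(Braking system failure) ≈ 0.0025.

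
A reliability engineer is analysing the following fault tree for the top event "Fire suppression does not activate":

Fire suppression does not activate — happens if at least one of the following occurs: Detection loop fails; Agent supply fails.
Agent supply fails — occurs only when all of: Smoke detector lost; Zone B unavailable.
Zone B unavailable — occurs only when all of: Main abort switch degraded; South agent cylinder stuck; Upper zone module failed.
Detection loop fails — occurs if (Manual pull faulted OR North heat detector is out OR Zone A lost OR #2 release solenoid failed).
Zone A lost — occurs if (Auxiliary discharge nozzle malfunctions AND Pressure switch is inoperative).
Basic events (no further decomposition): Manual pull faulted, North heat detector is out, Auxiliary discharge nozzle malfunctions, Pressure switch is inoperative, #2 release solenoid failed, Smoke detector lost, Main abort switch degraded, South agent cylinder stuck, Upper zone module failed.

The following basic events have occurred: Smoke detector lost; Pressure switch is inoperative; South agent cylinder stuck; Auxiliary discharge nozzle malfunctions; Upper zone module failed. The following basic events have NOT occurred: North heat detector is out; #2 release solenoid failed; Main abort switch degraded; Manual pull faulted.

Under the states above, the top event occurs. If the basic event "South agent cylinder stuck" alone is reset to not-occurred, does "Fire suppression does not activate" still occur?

Counterfactual: set "South agent cylinder stuck" to not occurred.
Zone A lost [AND]: Auxiliary discharge nozzle malfunctions=occurs, Pressure switch is inoperative=occurs → all inputs occur → occurs.
Detection loop fails [OR]: Manual pull faulted=not, North heat detector is out=not, Zone A lost=occurs, #2 release solenoid failed=not → at least one input occurs → occurs.
Zone B unavailable [AND]: Main abort switch degraded=not, South agent cylinder stuck=not, Upper zone module failed=occurs → not all inputs occur → does not occur.
Agent supply fails [AND]: Smoke detector lost=occurs, Zone B unavailable=not → not all inputs occur → does not occur.
Fire suppression does not activate [OR]: Detection loop fails=occurs, Agent supply fails=not → at least one input occurs → occurs.

Yes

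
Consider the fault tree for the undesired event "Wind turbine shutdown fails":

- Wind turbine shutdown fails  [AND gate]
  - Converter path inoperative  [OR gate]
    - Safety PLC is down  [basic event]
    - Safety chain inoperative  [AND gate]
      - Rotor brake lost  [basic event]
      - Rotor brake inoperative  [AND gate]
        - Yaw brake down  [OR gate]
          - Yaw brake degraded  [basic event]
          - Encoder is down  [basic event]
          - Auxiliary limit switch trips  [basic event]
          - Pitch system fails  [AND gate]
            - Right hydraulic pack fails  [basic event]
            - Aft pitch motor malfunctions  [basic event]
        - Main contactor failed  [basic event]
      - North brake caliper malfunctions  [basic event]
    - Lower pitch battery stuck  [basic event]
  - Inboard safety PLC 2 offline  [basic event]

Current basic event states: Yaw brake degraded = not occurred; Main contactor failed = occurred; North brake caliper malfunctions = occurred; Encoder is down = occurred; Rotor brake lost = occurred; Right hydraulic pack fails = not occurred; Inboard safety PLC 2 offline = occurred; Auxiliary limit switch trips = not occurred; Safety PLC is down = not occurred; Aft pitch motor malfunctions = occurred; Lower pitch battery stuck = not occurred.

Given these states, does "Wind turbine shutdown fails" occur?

Yes

Pitch system fails [AND]: Right hydraulic pack fails=not, Aft pitch motor malfunctions=occurs → not all inputs occur → does not occur.
Yaw brake down [OR]: Yaw brake degraded=not, Encoder is down=occurs, Auxiliary limit switch trips=not, Pitch system fails=not → at least one input occurs → occurs.
Rotor brake inoperative [AND]: Yaw brake down=occurs, Main contactor failed=occurs → all inputs occur → occurs.
Safety chain inoperative [AND]: Rotor brake lost=occurs, Rotor brake inoperative=occurs, North brake caliper malfunctions=occurs → all inputs occur → occurs.
Converter path inoperative [OR]: Safety PLC is down=not, Safety chain inoperative=occurs, Lower pitch battery stuck=not → at least one input occurs → occurs.
Wind turbine shutdown fails [AND]: Converter path inoperative=occurs, Inboard safety PLC 2 offline=occurs → all inputs occur → occurs.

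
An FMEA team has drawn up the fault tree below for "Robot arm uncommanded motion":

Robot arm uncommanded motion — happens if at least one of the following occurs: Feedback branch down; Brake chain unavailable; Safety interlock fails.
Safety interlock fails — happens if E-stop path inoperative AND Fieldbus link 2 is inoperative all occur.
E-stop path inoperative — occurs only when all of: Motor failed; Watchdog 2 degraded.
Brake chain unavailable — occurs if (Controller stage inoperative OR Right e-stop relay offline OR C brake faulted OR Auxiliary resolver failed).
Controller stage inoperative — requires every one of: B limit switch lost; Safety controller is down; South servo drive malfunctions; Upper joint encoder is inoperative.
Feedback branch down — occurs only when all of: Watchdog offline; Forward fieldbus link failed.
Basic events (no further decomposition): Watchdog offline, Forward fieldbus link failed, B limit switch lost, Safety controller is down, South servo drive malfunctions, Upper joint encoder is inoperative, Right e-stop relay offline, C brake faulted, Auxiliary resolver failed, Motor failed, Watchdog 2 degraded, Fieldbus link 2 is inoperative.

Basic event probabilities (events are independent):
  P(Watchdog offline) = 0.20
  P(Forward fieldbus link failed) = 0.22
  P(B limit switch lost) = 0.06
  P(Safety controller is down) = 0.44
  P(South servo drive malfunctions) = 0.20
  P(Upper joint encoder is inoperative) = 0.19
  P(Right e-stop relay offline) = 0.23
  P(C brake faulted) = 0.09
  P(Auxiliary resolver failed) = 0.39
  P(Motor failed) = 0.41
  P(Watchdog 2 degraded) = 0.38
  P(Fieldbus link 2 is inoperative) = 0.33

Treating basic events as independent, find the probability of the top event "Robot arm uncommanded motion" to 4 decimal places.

P(Feedback branch down) [AND] = 0.20 × 0.22 = 0.044000
P(Controller stage inoperative) [AND] = 0.06 × 0.44 × 0.20 × 0.19 = 0.001003
P(Brake chain unavailable) [OR] = 1 − (1−0.001003) × (1−0.23) × (1−0.09) × (1−0.39) = 0.573002
P(E-stop path inoperative) [AND] = 0.41 × 0.38 = 0.155800
P(Safety interlock fails) [AND] = 0.155800 × 0.33 = 0.051414
P(Robot arm uncommanded motion) [OR] = 1 − (1−0.044000) × (1−0.573002) × (1−0.051414) = 0.612778
Rounded to 4 decimal places: P(Robot arm uncommanded motion) ≈ 0.6128.

0.6128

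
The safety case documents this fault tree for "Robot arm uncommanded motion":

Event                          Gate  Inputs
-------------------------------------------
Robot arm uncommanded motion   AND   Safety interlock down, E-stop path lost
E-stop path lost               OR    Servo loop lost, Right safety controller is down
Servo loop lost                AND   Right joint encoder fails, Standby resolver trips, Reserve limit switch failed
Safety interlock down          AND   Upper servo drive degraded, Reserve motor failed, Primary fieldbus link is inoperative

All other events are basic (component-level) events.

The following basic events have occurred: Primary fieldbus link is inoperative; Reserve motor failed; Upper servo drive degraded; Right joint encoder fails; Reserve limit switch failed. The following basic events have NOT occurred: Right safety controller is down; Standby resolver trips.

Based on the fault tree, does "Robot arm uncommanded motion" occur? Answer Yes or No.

Safety interlock down [AND]: Upper servo drive degraded=occurs, Reserve motor failed=occurs, Primary fieldbus link is inoperative=occurs → all inputs occur → occurs.
Servo loop lost [AND]: Right joint encoder fails=occurs, Standby resolver trips=not, Reserve limit switch failed=occurs → not all inputs occur → does not occur.
E-stop path lost [OR]: Servo loop lost=not, Right safety controller is down=not → no input occurs → does not occur.
Robot arm uncommanded motion [AND]: Safety interlock down=occurs, E-stop path lost=not → not all inputs occur → does not occur.

No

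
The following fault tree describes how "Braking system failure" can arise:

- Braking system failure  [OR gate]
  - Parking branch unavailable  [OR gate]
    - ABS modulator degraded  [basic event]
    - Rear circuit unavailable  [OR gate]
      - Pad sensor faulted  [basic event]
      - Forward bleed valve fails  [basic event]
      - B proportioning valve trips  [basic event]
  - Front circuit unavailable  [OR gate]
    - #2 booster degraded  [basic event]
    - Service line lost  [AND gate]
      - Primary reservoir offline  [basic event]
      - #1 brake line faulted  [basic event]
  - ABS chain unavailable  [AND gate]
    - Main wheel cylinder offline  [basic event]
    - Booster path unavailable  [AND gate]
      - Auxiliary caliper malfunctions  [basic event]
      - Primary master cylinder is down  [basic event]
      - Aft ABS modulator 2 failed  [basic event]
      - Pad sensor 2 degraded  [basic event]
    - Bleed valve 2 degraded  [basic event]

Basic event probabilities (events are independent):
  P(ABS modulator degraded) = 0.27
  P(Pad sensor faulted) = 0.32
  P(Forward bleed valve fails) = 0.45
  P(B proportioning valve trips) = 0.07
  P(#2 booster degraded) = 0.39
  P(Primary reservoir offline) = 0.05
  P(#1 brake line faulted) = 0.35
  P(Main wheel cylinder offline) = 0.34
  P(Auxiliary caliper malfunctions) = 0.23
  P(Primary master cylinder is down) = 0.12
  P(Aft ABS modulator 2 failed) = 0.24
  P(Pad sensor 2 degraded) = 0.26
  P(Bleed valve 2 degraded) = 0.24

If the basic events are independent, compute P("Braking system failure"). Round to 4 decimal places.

P(Rear circuit unavailable) [OR] = 1 − (1−0.32) × (1−0.45) × (1−0.07) = 0.652180
P(Parking branch unavailable) [OR] = 1 − (1−0.27) × (1−0.652180) = 0.746091
P(Service line lost) [AND] = 0.05 × 0.35 = 0.017500
P(Front circuit unavailable) [OR] = 1 − (1−0.39) × (1−0.017500) = 0.400675
P(Booster path unavailable) [AND] = 0.23 × 0.12 × 0.24 × 0.26 = 0.001722
P(ABS chain unavailable) [AND] = 0.34 × 0.001722 × 0.24 = 0.000141
P(Braking system failure) [OR] = 1 − (1−0.746091) × (1−0.400675) × (1−0.000141) = 0.847847
Rounded to 4 decimal places: P(Braking system failure) ≈ 0.8478.

0.8478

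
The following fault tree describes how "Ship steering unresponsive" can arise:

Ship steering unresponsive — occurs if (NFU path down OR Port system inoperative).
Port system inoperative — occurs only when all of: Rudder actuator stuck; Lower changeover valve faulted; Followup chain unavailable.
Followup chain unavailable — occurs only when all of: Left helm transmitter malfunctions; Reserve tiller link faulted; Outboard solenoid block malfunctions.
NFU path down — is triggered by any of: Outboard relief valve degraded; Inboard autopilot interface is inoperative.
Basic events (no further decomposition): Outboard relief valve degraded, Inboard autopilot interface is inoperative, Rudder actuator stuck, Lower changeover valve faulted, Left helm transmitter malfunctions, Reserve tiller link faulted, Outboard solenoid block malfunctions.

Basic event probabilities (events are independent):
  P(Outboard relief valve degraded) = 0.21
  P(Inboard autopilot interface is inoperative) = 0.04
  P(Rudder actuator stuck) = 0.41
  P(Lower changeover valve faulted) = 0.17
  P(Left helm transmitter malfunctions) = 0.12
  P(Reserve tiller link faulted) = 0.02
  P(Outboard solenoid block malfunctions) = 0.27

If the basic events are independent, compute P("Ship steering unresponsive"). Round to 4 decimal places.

P(NFU path down) [OR] = 1 − (1−0.21) × (1−0.04) = 0.241600
P(Followup chain unavailable) [AND] = 0.12 × 0.02 × 0.27 = 0.000648
P(Port system inoperative) [AND] = 0.41 × 0.17 × 0.000648 = 0.000045
P(Ship steering unresponsive) [OR] = 1 − (1−0.241600) × (1−0.000045) = 0.241634
Rounded to 4 decimal places: P(Ship steering unresponsive) ≈ 0.2416.

0.2416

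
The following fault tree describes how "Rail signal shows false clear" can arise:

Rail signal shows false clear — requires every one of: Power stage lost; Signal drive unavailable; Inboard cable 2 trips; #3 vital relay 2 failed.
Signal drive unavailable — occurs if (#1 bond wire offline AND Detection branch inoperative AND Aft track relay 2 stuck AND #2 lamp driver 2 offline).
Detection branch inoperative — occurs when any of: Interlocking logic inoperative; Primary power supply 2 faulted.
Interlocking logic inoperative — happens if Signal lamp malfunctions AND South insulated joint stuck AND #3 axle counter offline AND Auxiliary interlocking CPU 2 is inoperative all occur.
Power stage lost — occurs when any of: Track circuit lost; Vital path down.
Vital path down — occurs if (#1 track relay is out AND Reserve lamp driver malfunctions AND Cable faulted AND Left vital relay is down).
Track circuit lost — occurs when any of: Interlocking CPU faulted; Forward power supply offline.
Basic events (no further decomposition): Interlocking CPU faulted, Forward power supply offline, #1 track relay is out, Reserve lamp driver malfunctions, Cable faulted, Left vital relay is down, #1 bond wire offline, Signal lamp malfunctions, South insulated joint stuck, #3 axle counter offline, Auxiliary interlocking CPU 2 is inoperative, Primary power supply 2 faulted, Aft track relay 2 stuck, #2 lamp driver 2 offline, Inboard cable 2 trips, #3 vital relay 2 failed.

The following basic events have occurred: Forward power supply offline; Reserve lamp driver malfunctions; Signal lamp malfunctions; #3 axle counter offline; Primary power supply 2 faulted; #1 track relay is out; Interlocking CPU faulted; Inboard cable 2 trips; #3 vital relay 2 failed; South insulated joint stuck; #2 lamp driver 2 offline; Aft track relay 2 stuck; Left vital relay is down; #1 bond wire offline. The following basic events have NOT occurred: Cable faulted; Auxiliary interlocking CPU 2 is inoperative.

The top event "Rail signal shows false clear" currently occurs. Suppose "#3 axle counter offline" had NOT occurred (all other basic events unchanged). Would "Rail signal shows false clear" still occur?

Counterfactual: set "#3 axle counter offline" to not occurred.
Track circuit lost [OR]: Interlocking CPU faulted=occurs, Forward power supply offline=occurs → at least one input occurs → occurs.
Vital path down [AND]: #1 track relay is out=occurs, Reserve lamp driver malfunctions=occurs, Cable faulted=not, Left vital relay is down=occurs → not all inputs occur → does not occur.
Power stage lost [OR]: Track circuit lost=occurs, Vital path down=not → at least one input occurs → occurs.
Interlocking logic inoperative [AND]: Signal lamp malfunctions=occurs, South insulated joint stuck=occurs, #3 axle counter offline=not, Auxiliary interlocking CPU 2 is inoperative=not → not all inputs occur → does not occur.
Detection branch inoperative [OR]: Interlocking logic inoperative=not, Primary power supply 2 faulted=occurs → at least one input occurs → occurs.
Signal drive unavailable [AND]: #1 bond wire offline=occurs, Detection branch inoperative=occurs, Aft track relay 2 stuck=occurs, #2 lamp driver 2 offline=occurs → all inputs occur → occurs.
Rail signal shows false clear [AND]: Power stage lost=occurs, Signal drive unavailable=occurs, Inboard cable 2 trips=occurs, #3 vital relay 2 failed=occurs → all inputs occur → occurs.

Yes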